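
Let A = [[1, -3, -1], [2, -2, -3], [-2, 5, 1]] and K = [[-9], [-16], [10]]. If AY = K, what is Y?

Since A multiplies Y on the left, Y = A⁻¹K.
det A = -5; the adjugate gives A⁻¹ = [[-13/5, 2/5, -7/5], [-4/5, 1/5, -1/5], [-6/5, -1/5, -4/5]].
Y = A⁻¹K = [[-13/5, 2/5, -7/5], [-4/5, 1/5, -1/5], [-6/5, -1/5, -4/5]] · [[-9], [-16], [10]] = [[3], [2], [6]].

Y = [[3], [2], [6]]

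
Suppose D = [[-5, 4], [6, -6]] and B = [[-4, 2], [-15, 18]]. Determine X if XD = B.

X = [[2, 1], [-3, -5]]

D is on the right of X, so right-multiply by D⁻¹: X = BD⁻¹.
det D = 6, so D⁻¹ = [[-1, -2/3], [-1, -5/6]].
X = BD⁻¹ = [[-4, 2], [-15, 18]] · [[-1, -2/3], [-1, -5/6]] = [[2, 1], [-3, -5]].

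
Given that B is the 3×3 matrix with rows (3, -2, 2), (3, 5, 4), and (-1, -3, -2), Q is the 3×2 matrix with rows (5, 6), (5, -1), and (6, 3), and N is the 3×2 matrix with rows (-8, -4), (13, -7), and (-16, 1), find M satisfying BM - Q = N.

M = [[1, -2], [3, -2], [0, 2]]

BM = N + Q = [[-3, 2], [18, -8], [-10, 4]].
Left-multiplying both sides by B⁻¹ gives M = B⁻¹(N + Q).
det B = -6, so B⁻¹ = [[-1/3, 5/3, 3], [-1/3, 2/3, 1], [2/3, -11/6, -7/2]].
M = B⁻¹(N + Q) = [[1, -2], [3, -2], [0, 2]].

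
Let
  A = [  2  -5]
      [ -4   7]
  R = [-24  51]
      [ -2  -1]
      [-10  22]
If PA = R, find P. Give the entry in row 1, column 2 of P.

Right-multiplying both sides by A⁻¹ gives P = RA⁻¹.
A has determinant -6; A⁻¹ = [[-7/6, -5/6], [-2/3, -1/3]].
P = RA⁻¹ = [[-24, 51], [-2, -1], [-10, 22]] · [[-7/6, -5/6], [-2/3, -1/3]] = [[-6, 3], [3, 2], [-3, 1]].

3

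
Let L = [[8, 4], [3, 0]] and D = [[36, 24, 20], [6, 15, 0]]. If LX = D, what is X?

L is on the left of X, so left-multiply by L⁻¹: X = L⁻¹D.
L has determinant -12; L⁻¹ = [[0, 1/3], [1/4, -2/3]].
X = L⁻¹D = [[0, 1/3], [1/4, -2/3]] · [[36, 24, 20], [6, 15, 0]] = [[2, 5, 0], [5, -4, 5]].

X = [[2, 5, 0], [5, -4, 5]]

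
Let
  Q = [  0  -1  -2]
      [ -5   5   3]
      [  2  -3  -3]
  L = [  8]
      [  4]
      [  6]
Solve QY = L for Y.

Since Q multiplies Y on the left, Y = Q⁻¹L.
det Q = -1; the adjugate gives Q⁻¹ = [[6, -3, -7], [9, -4, -10], [-5, 2, 5]].
Y = Q⁻¹L = [[6, -3, -7], [9, -4, -10], [-5, 2, 5]] · [[8], [4], [6]] = [[-6], [-4], [-2]].

Y = [[-6], [-4], [-2]]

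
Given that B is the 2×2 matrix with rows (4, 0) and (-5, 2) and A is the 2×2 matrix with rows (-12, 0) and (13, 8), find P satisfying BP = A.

P = [[-3, 0], [-1, 4]]

B is on the left of P, so left-multiply by B⁻¹: P = B⁻¹A.
B has determinant 8; B⁻¹ = [[1/4, 0], [5/8, 1/2]].
P = B⁻¹A = [[1/4, 0], [5/8, 1/2]] · [[-12, 0], [13, 8]] = [[-3, 0], [-1, 4]].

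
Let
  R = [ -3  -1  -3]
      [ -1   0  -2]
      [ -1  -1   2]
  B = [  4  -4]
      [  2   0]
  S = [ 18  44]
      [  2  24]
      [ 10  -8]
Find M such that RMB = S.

M = [[4, -5], [-4, -4], [1, -4]]

Isolating M: multiply by R⁻¹ from the left and B⁻¹ from the right, so M = R⁻¹SB⁻¹.
det R = -1, so R⁻¹ = [[2, -5, -2], [-4, 9, 3], [-1, 2, 1]].
det B = 8; the adjugate gives B⁻¹ = [[0, 1/2], [-1/4, 1/2]].
R⁻¹S = [[6, -16], [-24, 16], [-4, -4]].
M = (R⁻¹S)B⁻¹ = [[4, -5], [-4, -4], [1, -4]].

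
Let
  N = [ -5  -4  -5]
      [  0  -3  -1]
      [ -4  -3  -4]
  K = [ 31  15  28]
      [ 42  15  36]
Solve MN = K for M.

N is on the right of M, so right-multiply by N⁻¹: M = KN⁻¹.
det N = -1, so N⁻¹ = [[-9, 1, 11], [-4, 0, 5], [12, -1, -15]].
M = KN⁻¹ = [[31, 15, 28], [42, 15, 36]] · [[-9, 1, 11], [-4, 0, 5], [12, -1, -15]] = [[-3, 3, -4], [-6, 6, -3]].

M = [[-3, 3, -4], [-6, 6, -3]]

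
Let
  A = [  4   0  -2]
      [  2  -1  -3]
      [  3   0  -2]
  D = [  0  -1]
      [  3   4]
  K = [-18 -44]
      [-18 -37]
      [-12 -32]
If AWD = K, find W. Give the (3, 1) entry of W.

-2

Left-multiply by A⁻¹ and right-multiply by D⁻¹: W = A⁻¹KD⁻¹.
det A = 2; the adjugate gives A⁻¹ = [[1, 0, -1], [-5/2, -1, 4], [3/2, 0, -2]].
det D = 3; the adjugate gives D⁻¹ = [[4/3, 1/3], [-1, 0]].
A⁻¹K = [[-6, -12], [15, 19], [-3, -2]].
W = (A⁻¹K)D⁻¹ = [[4, -2], [1, 5], [-2, -1]].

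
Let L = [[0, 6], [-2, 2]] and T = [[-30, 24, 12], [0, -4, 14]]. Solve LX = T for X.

X = [[-5, 6, -5], [-5, 4, 2]]

Left-multiplying both sides by L⁻¹ gives X = L⁻¹T.
det L = 12; the adjugate gives L⁻¹ = [[1/6, -1/2], [1/6, 0]].
X = L⁻¹T = [[1/6, -1/2], [1/6, 0]] · [[-30, 24, 12], [0, -4, 14]] = [[-5, 6, -5], [-5, 4, 2]].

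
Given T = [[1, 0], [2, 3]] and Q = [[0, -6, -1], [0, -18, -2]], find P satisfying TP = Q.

Since T multiplies P on the left, P = T⁻¹Q.
det T = 3, so T⁻¹ = [[1, 0], [-2/3, 1/3]].
P = T⁻¹Q = [[1, 0], [-2/3, 1/3]] · [[0, -6, -1], [0, -18, -2]] = [[0, -6, -1], [0, -2, 0]].

P = [[0, -6, -1], [0, -2, 0]]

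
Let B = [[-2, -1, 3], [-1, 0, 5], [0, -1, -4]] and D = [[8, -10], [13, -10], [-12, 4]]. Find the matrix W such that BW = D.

W = [[-3, 0], [4, 4], [2, -2]]

Left-multiplying both sides by B⁻¹ gives W = B⁻¹D.
B has determinant -3; B⁻¹ = [[-5/3, 7/3, 5/3], [4/3, -8/3, -7/3], [-1/3, 2/3, 1/3]].
W = B⁻¹D = [[-5/3, 7/3, 5/3], [4/3, -8/3, -7/3], [-1/3, 2/3, 1/3]] · [[8, -10], [13, -10], [-12, 4]] = [[-3, 0], [4, 4], [2, -2]].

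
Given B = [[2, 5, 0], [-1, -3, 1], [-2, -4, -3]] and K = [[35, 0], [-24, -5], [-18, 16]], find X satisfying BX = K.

X = [[5, 5], [5, -2], [-4, -6]]

Since B multiplies X on the left, X = B⁻¹K.
det B = 1, so B⁻¹ = [[13, 15, 5], [-5, -6, -2], [-2, -2, -1]].
X = B⁻¹K = [[13, 15, 5], [-5, -6, -2], [-2, -2, -1]] · [[35, 0], [-24, -5], [-18, 16]] = [[5, 5], [5, -2], [-4, -6]].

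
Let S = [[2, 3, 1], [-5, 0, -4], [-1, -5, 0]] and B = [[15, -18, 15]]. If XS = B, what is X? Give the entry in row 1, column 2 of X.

Since S sits to the right of X, X = BS⁻¹.
S has determinant -3; S⁻¹ = [[20/3, 5/3, 4], [-4/3, -1/3, -1], [-25/3, -7/3, -5]].
X = BS⁻¹ = [[15, -18, 15]] · [[20/3, 5/3, 4], [-4/3, -1/3, -1], [-25/3, -7/3, -5]] = [[-1, -4, 3]].

-4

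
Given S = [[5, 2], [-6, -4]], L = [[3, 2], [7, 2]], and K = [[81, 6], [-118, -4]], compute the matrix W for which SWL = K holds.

W = [[-1, 2], [-5, 4]]

Left-multiply by S⁻¹ and right-multiply by L⁻¹: W = S⁻¹KL⁻¹.
det S = -8, so S⁻¹ = [[1/2, 1/4], [-3/4, -5/8]].
L has determinant -8; L⁻¹ = [[-1/4, 1/4], [7/8, -3/8]].
S⁻¹K = [[11, 2], [13, -2]].
W = (S⁻¹K)L⁻¹ = [[-1, 2], [-5, 4]].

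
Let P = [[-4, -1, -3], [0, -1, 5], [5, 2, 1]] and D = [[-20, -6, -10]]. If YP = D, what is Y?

Right-multiplying both sides by P⁻¹ gives Y = DP⁻¹.
det P = 4, so P⁻¹ = [[-11/4, -5/4, -2], [25/4, 11/4, 5], [5/4, 3/4, 1]].
Y = DP⁻¹ = [[-20, -6, -10]] · [[-11/4, -5/4, -2], [25/4, 11/4, 5], [5/4, 3/4, 1]] = [[5, 1, 0]].

Y = [[5, 1, 0]]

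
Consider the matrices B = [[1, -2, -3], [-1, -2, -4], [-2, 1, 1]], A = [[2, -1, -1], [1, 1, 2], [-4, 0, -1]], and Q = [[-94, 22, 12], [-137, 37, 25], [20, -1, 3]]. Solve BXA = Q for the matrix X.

Isolating X: multiply by B⁻¹ from the left and A⁻¹ from the right, so X = B⁻¹QA⁻¹.
det B = -1; the adjugate gives B⁻¹ = [[-2, 1, -2], [-9, 5, -7], [5, -3, 4]].
det A = 1; the adjugate gives A⁻¹ = [[-1, -1, -1], [-7, -6, -5], [4, 4, 3]].
B⁻¹Q = [[11, -5, -5], [21, -6, -4], [21, -5, -3]].
X = (B⁻¹Q)A⁻¹ = [[4, -1, -1], [5, -1, -3], [2, -3, -5]].

X = [[4, -1, -1], [5, -1, -3], [2, -3, -5]]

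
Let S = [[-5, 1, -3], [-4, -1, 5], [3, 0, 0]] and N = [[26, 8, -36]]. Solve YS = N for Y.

S is on the right of Y, so right-multiply by S⁻¹: Y = NS⁻¹.
det S = 6; the adjugate gives S⁻¹ = [[0, 0, 1/3], [5/2, 3/2, 37/6], [1/2, 1/2, 3/2]].
Y = NS⁻¹ = [[26, 8, -36]] · [[0, 0, 1/3], [5/2, 3/2, 37/6], [1/2, 1/2, 3/2]] = [[2, -6, 4]].

Y = [[2, -6, 4]]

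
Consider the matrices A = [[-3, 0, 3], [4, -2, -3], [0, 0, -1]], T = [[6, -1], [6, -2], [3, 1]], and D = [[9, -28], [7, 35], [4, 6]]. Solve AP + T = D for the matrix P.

AP = D − T = [[3, -27], [1, 37], [1, 5]].
A is on the left of P, so left-multiply by A⁻¹: P = A⁻¹(D − T).
det A = -6; the adjugate gives A⁻¹ = [[-1/3, 0, -1], [-2/3, -1/2, -1/2], [0, 0, -1]].
P = A⁻¹(D − T) = [[-2, 4], [-3, -3], [-1, -5]].

P = [[-2, 4], [-3, -3], [-1, -5]]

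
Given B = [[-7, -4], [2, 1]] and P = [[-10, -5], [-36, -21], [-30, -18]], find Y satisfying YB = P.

B is on the right of Y, so right-multiply by B⁻¹: Y = PB⁻¹.
det B = 1, so B⁻¹ = [[1, 4], [-2, -7]].
Y = PB⁻¹ = [[-10, -5], [-36, -21], [-30, -18]] · [[1, 4], [-2, -7]] = [[0, -5], [6, 3], [6, 6]].

Y = [[0, -5], [6, 3], [6, 6]]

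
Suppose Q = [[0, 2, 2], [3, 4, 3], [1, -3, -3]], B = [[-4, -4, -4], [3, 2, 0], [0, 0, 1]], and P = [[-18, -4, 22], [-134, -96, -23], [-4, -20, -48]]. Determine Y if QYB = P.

Y = [[4, -5, 1], [2, -2, -3], [-5, -5, 2]]

Y = Q⁻¹PB⁻¹ (apply Q⁻¹ on the left and B⁻¹ on the right).
det Q = -2; the adjugate gives Q⁻¹ = [[3/2, 0, 1], [-6, 1, -3], [13/2, -1, 3]].
B has determinant 4; B⁻¹ = [[1/2, 1, 2], [-3/4, -1, -3], [0, 0, 1]].
Q⁻¹P = [[-31, -26, -15], [-14, -12, -11], [5, 10, 22]].
Y = (Q⁻¹P)B⁻¹ = [[4, -5, 1], [2, -2, -3], [-5, -5, 2]].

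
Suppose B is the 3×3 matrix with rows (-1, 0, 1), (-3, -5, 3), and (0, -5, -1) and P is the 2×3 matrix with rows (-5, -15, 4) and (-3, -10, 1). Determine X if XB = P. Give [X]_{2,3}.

B is on the right of X, so right-multiply by B⁻¹: X = PB⁻¹.
det B = -5, so B⁻¹ = [[-4, 1, -1], [3/5, -1/5, 0], [-3, 1, -1]].
X = PB⁻¹ = [[-5, -15, 4], [-3, -10, 1]] · [[-4, 1, -1], [3/5, -1/5, 0], [-3, 1, -1]] = [[-1, 2, 1], [3, 0, 2]].

2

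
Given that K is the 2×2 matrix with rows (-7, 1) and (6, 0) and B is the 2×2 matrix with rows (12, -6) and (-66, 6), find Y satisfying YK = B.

Y = [[-6, -5], [6, -4]]

K is on the right of Y, so right-multiply by K⁻¹: Y = BK⁻¹.
det K = -6, so K⁻¹ = [[0, 1/6], [1, 7/6]].
Y = BK⁻¹ = [[12, -6], [-66, 6]] · [[0, 1/6], [1, 7/6]] = [[-6, -5], [6, -4]].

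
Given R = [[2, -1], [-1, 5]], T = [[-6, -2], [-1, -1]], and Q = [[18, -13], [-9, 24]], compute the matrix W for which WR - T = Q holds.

W = [[5, -2], [-3, 4]]

WR = Q + T = [[12, -15], [-10, 23]].
Right-multiplying both sides by R⁻¹ gives W = (Q + T)R⁻¹.
det R = 9, so R⁻¹ = [[5/9, 1/9], [1/9, 2/9]].
W = (Q + T)R⁻¹ = [[5, -2], [-3, 4]].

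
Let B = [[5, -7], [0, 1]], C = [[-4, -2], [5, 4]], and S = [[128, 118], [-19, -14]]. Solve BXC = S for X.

X = [[4, 3], [1, -3]]

Left-multiply by B⁻¹ and right-multiply by C⁻¹: X = B⁻¹SC⁻¹.
B has determinant 5; B⁻¹ = [[1/5, 7/5], [0, 1]].
det C = -6; the adjugate gives C⁻¹ = [[-2/3, -1/3], [5/6, 2/3]].
B⁻¹S = [[-1, 4], [-19, -14]].
X = (B⁻¹S)C⁻¹ = [[4, 3], [1, -3]].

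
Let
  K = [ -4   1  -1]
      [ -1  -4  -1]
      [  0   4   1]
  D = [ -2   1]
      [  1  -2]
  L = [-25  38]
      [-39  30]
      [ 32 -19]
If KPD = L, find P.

P = [[-1, 5], [-3, 1], [-3, -2]]

Isolating P: multiply by K⁻¹ from the left and D⁻¹ from the right, so P = K⁻¹LD⁻¹.
det K = 5; the adjugate gives K⁻¹ = [[0, -1, -1], [1/5, -4/5, -3/5], [-4/5, 16/5, 17/5]].
D has determinant 3; D⁻¹ = [[-2/3, -1/3], [-1/3, -2/3]].
K⁻¹L = [[7, -11], [7, -5], [4, 1]].
P = (K⁻¹L)D⁻¹ = [[-1, 5], [-3, 1], [-3, -2]].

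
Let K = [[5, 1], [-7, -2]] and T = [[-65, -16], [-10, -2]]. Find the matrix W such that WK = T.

Since K sits to the right of W, W = TK⁻¹.
det K = -3; the adjugate gives K⁻¹ = [[2/3, 1/3], [-7/3, -5/3]].
W = TK⁻¹ = [[-65, -16], [-10, -2]] · [[2/3, 1/3], [-7/3, -5/3]] = [[-6, 5], [-2, 0]].

W = [[-6, 5], [-2, 0]]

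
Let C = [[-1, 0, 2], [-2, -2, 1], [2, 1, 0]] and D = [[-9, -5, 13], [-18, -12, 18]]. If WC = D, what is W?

W = [[5, 3, 1], [6, 6, 0]]

Since C sits to the right of W, W = DC⁻¹.
det C = 5; the adjugate gives C⁻¹ = [[-1/5, 2/5, 4/5], [2/5, -4/5, -3/5], [2/5, 1/5, 2/5]].
W = DC⁻¹ = [[-9, -5, 13], [-18, -12, 18]] · [[-1/5, 2/5, 4/5], [2/5, -4/5, -3/5], [2/5, 1/5, 2/5]] = [[5, 3, 1], [6, 6, 0]].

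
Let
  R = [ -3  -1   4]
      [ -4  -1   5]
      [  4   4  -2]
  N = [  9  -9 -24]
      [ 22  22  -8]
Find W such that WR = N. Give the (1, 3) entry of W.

Since R sits to the right of W, W = NR⁻¹.
det R = -6; the adjugate gives R⁻¹ = [[3, -7/3, 1/6], [-2, 5/3, 1/6], [2, -4/3, 1/6]].
W = NR⁻¹ = [[9, -9, -24], [22, 22, -8]] · [[3, -7/3, 1/6], [-2, 5/3, 1/6], [2, -4/3, 1/6]] = [[-3, -4, -4], [6, -4, 6]].

-4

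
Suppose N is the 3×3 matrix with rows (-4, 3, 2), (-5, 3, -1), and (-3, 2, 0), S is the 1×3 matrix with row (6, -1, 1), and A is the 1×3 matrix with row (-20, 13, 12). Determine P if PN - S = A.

PN = A + S = [[-14, 12, 13]].
Right-multiplying both sides by N⁻¹ gives P = (A + S)N⁻¹.
det N = -1; the adjugate gives N⁻¹ = [[-2, -4, 9], [-3, -6, 14], [1, 1, -3]].
P = (A + S)N⁻¹ = [[5, -3, 3]].

P = [[5, -3, 3]]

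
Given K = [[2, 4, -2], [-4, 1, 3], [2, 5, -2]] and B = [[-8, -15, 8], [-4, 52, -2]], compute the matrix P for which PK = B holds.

Since K sits to the right of P, P = BK⁻¹.
det K = 2, so K⁻¹ = [[-17/2, -1, 7], [-1, 0, 1], [-11, -1, 9]].
P = BK⁻¹ = [[-8, -15, 8], [-4, 52, -2]] · [[-17/2, -1, 7], [-1, 0, 1], [-11, -1, 9]] = [[-5, 0, 1], [4, 6, 6]].

P = [[-5, 0, 1], [4, 6, 6]]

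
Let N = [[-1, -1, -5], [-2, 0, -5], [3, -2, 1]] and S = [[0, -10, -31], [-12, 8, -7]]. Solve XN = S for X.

X = [[2, 5, 4], [-4, 5, -2]]

Right-multiplying both sides by N⁻¹ gives X = SN⁻¹.
det N = 3; the adjugate gives N⁻¹ = [[-10/3, 11/3, 5/3], [-13/3, 14/3, 5/3], [4/3, -5/3, -2/3]].
X = SN⁻¹ = [[0, -10, -31], [-12, 8, -7]] · [[-10/3, 11/3, 5/3], [-13/3, 14/3, 5/3], [4/3, -5/3, -2/3]] = [[2, 5, 4], [-4, 5, -2]].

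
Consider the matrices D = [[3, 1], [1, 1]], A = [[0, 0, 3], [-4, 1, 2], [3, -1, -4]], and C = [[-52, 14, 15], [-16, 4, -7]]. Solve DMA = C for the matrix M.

M = [[-1, 3, -2], [-4, 1, 2]]

Isolating M: multiply by D⁻¹ from the left and A⁻¹ from the right, so M = D⁻¹CA⁻¹.
det D = 2, so D⁻¹ = [[1/2, -1/2], [-1/2, 3/2]].
det A = 3; the adjugate gives A⁻¹ = [[-2/3, -1, -1], [-10/3, -3, -4], [1/3, 0, 0]].
D⁻¹C = [[-18, 5, 11], [2, -1, -18]].
M = (D⁻¹C)A⁻¹ = [[-1, 3, -2], [-4, 1, 2]].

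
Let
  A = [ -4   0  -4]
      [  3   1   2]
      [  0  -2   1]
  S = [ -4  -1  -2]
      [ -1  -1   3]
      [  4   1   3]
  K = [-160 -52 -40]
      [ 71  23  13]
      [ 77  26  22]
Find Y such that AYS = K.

Y = [[-5, -3, -1], [1, 4, -5], [0, -1, 5]]

Y = A⁻¹KS⁻¹ (apply A⁻¹ on the left and S⁻¹ on the right).
det A = 4, so A⁻¹ = [[5/4, 2, 1], [-3/4, -1, -1], [-3/2, -2, -1]].
det S = 3, so S⁻¹ = [[-2, 1/3, -5/3], [5, -4/3, 14/3], [1, 0, 1]].
A⁻¹K = [[19, 7, -2], [-28, -10, -5], [21, 6, 12]].
Y = (A⁻¹K)S⁻¹ = [[-5, -3, -1], [1, 4, -5], [0, -1, 5]].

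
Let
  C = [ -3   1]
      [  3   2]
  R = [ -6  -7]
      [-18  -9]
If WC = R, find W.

W = [[-1, -3], [1, -5]]

Since C sits to the right of W, W = RC⁻¹.
det C = -9, so C⁻¹ = [[-2/9, 1/9], [1/3, 1/3]].
W = RC⁻¹ = [[-6, -7], [-18, -9]] · [[-2/9, 1/9], [1/3, 1/3]] = [[-1, -3], [1, -5]].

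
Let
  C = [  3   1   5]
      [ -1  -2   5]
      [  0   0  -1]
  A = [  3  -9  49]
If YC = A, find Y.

Y = [[3, 6, -4]]

Right-multiplying both sides by C⁻¹ gives Y = AC⁻¹.
det C = 5; the adjugate gives C⁻¹ = [[2/5, 1/5, 3], [-1/5, -3/5, -4], [0, 0, -1]].
Y = AC⁻¹ = [[3, -9, 49]] · [[2/5, 1/5, 3], [-1/5, -3/5, -4], [0, 0, -1]] = [[3, 6, -4]].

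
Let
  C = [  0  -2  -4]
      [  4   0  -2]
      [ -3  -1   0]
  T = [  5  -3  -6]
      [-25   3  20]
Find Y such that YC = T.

Since C sits to the right of Y, Y = TC⁻¹.
det C = 4, so C⁻¹ = [[-1/2, 1, 1], [3/2, -3, -4], [-1, 3/2, 2]].
Y = TC⁻¹ = [[5, -3, -6], [-25, 3, 20]] · [[-1/2, 1, 1], [3/2, -3, -4], [-1, 3/2, 2]] = [[-1, 5, 5], [-3, -4, 3]].

Y = [[-1, 5, 5], [-3, -4, 3]]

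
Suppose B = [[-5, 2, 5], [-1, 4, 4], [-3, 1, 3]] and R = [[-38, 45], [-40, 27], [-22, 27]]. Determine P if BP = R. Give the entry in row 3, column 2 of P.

6

Since B multiplies P on the left, P = B⁻¹R.
det B = -3, so B⁻¹ = [[-8/3, 1/3, 4], [3, 0, -5], [-11/3, 1/3, 6]].
P = B⁻¹R = [[-8/3, 1/3, 4], [3, 0, -5], [-11/3, 1/3, 6]] · [[-38, 45], [-40, 27], [-22, 27]] = [[0, -3], [-4, 0], [-6, 6]].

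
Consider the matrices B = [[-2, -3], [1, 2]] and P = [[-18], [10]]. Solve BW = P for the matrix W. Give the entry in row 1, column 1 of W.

6

B is on the left of W, so left-multiply by B⁻¹: W = B⁻¹P.
det B = -1, so B⁻¹ = [[-2, -3], [1, 2]].
W = B⁻¹P = [[-2, -3], [1, 2]] · [[-18], [10]] = [[6], [2]].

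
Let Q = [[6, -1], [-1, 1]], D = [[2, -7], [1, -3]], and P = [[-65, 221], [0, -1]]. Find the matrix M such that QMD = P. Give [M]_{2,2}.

Left-multiply by Q⁻¹ and right-multiply by D⁻¹: M = Q⁻¹PD⁻¹.
det Q = 5, so Q⁻¹ = [[1/5, 1/5], [1/5, 6/5]].
D has determinant 1; D⁻¹ = [[-3, 7], [-1, 2]].
Q⁻¹P = [[-13, 44], [-13, 43]].
M = (Q⁻¹P)D⁻¹ = [[-5, -3], [-4, -5]].

-5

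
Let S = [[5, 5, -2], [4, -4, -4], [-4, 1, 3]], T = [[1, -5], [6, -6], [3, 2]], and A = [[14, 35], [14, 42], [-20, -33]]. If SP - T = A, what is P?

P = [[4, 4], [-1, 0], [0, -5]]

SP = A + T = [[15, 30], [20, 36], [-17, -31]].
Left-multiplying both sides by S⁻¹ gives P = S⁻¹(A + T).
S has determinant 4; S⁻¹ = [[-2, -17/4, -7], [1, 7/4, 3], [-3, -25/4, -10]].
P = S⁻¹(A + T) = [[4, 4], [-1, 0], [0, -5]].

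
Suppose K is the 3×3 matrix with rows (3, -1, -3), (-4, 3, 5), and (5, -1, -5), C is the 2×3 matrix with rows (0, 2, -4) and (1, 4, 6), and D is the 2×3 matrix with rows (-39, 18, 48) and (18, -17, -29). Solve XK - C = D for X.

X = [[-3, 5, -2], [1, -4, 0]]

XK = D + C = [[-39, 20, 44], [19, -13, -23]].
Since K sits to the right of X, X = (D + C)K⁻¹.
K has determinant -2; K⁻¹ = [[5, 1, -2], [-5/2, 0, 3/2], [11/2, 1, -5/2]].
X = (D + C)K⁻¹ = [[-3, 5, -2], [1, -4, 0]].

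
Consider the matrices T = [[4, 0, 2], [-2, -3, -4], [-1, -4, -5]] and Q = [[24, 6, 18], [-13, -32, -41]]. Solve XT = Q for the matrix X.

X = [[5, -2, 0], [0, 4, 5]]

Since T sits to the right of X, X = QT⁻¹.
T has determinant 6; T⁻¹ = [[-1/6, -4/3, 1], [-1, -3, 2], [5/6, 8/3, -2]].
X = QT⁻¹ = [[24, 6, 18], [-13, -32, -41]] · [[-1/6, -4/3, 1], [-1, -3, 2], [5/6, 8/3, -2]] = [[5, -2, 0], [0, 4, 5]].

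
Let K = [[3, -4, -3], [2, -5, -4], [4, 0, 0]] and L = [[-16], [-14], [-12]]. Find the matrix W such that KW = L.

W = [[-3], [4], [-3]]

K is on the left of W, so left-multiply by K⁻¹: W = K⁻¹L.
det K = 4, so K⁻¹ = [[0, 0, 1/4], [-4, 3, 3/2], [5, -4, -7/4]].
W = K⁻¹L = [[0, 0, 1/4], [-4, 3, 3/2], [5, -4, -7/4]] · [[-16], [-14], [-12]] = [[-3], [4], [-3]].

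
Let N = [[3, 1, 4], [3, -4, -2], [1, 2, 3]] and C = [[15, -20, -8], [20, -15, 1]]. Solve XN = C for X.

X = [[4, 3, -6], [3, 4, -1]]

N is on the right of X, so right-multiply by N⁻¹: X = CN⁻¹.
N has determinant 5; N⁻¹ = [[-8/5, 1, 14/5], [-11/5, 1, 18/5], [2, -1, -3]].
X = CN⁻¹ = [[15, -20, -8], [20, -15, 1]] · [[-8/5, 1, 14/5], [-11/5, 1, 18/5], [2, -1, -3]] = [[4, 3, -6], [3, 4, -1]].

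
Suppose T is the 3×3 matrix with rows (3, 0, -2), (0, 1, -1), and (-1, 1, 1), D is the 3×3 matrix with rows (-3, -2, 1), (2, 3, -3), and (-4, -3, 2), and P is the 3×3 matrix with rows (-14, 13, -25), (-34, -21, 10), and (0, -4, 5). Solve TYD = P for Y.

Left-multiply by T⁻¹ and right-multiply by D⁻¹: Y = T⁻¹PD⁻¹.
T has determinant 4; T⁻¹ = [[1/2, -1/2, 1/2], [1/4, 1/4, 3/4], [1/4, -3/4, 3/4]].
det D = -1, so D⁻¹ = [[3, -1, -3], [-8, 2, 7], [-6, 1, 5]].
T⁻¹P = [[10, 15, -15], [-12, -5, 0], [22, 16, -10]].
Y = (T⁻¹P)D⁻¹ = [[0, 5, 0], [4, 2, 1], [-2, 0, -4]].

Y = [[0, 5, 0], [4, 2, 1], [-2, 0, -4]]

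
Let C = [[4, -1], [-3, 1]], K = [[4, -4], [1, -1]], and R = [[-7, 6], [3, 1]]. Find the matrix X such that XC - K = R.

XC = R + K = [[-3, 2], [4, 0]].
Right-multiplying both sides by C⁻¹ gives X = (R + K)C⁻¹.
det C = 1; the adjugate gives C⁻¹ = [[1, 1], [3, 4]].
X = (R + K)C⁻¹ = [[3, 5], [4, 4]].

X = [[3, 5], [4, 4]]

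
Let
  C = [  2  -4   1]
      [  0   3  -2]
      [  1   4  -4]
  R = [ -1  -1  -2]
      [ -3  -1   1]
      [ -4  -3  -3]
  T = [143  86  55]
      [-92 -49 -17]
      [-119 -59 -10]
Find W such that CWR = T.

W = [[-5, 0, -4], [-2, 4, 3], [-3, -2, -1]]

Isolating W: multiply by C⁻¹ from the left and R⁻¹ from the right, so W = C⁻¹TR⁻¹.
det C = -3, so C⁻¹ = [[4/3, 4, -5/3], [2/3, 3, -4/3], [1, 4, -2]].
det R = -3, so R⁻¹ = [[-2, -1, 1], [13/3, 5/3, -7/3], [-5/3, -1/3, 2/3]].
C⁻¹T = [[21, 17, 22], [-22, -11, -1], [13, 8, 7]].
W = (C⁻¹T)R⁻¹ = [[-5, 0, -4], [-2, 4, 3], [-3, -2, -1]].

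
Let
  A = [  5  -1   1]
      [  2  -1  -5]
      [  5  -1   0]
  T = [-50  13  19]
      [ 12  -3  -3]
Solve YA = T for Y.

Y = [[-6, -5, -2], [2, 1, 0]]

Since A sits to the right of Y, Y = TA⁻¹.
det A = 3, so A⁻¹ = [[-5/3, -1/3, 2], [-25/3, -5/3, 9], [1, 0, -1]].
Y = TA⁻¹ = [[-50, 13, 19], [12, -3, -3]] · [[-5/3, -1/3, 2], [-25/3, -5/3, 9], [1, 0, -1]] = [[-6, -5, -2], [2, 1, 0]].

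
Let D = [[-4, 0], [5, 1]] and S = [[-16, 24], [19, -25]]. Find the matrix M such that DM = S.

D is on the left of M, so left-multiply by D⁻¹: M = D⁻¹S.
D has determinant -4; D⁻¹ = [[-1/4, 0], [5/4, 1]].
M = D⁻¹S = [[-1/4, 0], [5/4, 1]] · [[-16, 24], [19, -25]] = [[4, -6], [-1, 5]].

M = [[4, -6], [-1, 5]]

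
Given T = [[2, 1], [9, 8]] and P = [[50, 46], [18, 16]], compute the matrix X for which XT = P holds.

X = [[-2, 6], [0, 2]]

T is on the right of X, so right-multiply by T⁻¹: X = PT⁻¹.
T has determinant 7; T⁻¹ = [[8/7, -1/7], [-9/7, 2/7]].
X = PT⁻¹ = [[50, 46], [18, 16]] · [[8/7, -1/7], [-9/7, 2/7]] = [[-2, 6], [0, 2]].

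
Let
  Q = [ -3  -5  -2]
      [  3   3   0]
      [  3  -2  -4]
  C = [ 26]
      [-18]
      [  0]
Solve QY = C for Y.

Q is on the left of Y, so left-multiply by Q⁻¹: Y = Q⁻¹C.
Q has determinant 6; Q⁻¹ = [[-2, -8/3, 1], [2, 3, -1], [-5/2, -7/2, 1]].
Y = Q⁻¹C = [[-2, -8/3, 1], [2, 3, -1], [-5/2, -7/2, 1]] · [[26], [-18], [0]] = [[-4], [-2], [-2]].

Y = [[-4], [-2], [-2]]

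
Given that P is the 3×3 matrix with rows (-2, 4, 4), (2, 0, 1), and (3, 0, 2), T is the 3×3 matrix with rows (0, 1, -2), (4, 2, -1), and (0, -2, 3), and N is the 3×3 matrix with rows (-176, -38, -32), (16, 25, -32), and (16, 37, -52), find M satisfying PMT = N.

Isolating M: multiply by P⁻¹ from the left and T⁻¹ from the right, so M = P⁻¹NT⁻¹.
P has determinant -4; P⁻¹ = [[0, 2, -1], [1/4, 4, -5/2], [0, -3, 2]].
T has determinant 4; T⁻¹ = [[1, 1/4, 3/4], [-3, 0, -2], [-2, 0, -1]].
P⁻¹N = [[16, 13, -12], [-20, -2, -6], [-16, -1, -8]].
M = (P⁻¹N)T⁻¹ = [[1, 4, -2], [-2, -5, -5], [3, -4, -2]].

M = [[1, 4, -2], [-2, -5, -5], [3, -4, -2]]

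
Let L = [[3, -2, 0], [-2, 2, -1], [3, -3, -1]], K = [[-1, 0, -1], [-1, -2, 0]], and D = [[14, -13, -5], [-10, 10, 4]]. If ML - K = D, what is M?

ML = D + K = [[13, -13, -6], [-11, 8, 4]].
Right-multiplying both sides by L⁻¹ gives M = (D + K)L⁻¹.
L has determinant -5; L⁻¹ = [[1, 2/5, -2/5], [1, 3/5, -3/5], [0, -3/5, -2/5]].
M = (D + K)L⁻¹ = [[0, 1, 5], [-3, -2, -2]].

M = [[0, 1, 5], [-3, -2, -2]]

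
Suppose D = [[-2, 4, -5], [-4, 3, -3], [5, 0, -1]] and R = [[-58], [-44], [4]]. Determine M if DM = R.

M = [[2], [-6], [6]]

Left-multiplying both sides by D⁻¹ gives M = D⁻¹R.
D has determinant 5; D⁻¹ = [[-3/5, 4/5, 3/5], [-19/5, 27/5, 14/5], [-3, 4, 2]].
M = D⁻¹R = [[-3/5, 4/5, 3/5], [-19/5, 27/5, 14/5], [-3, 4, 2]] · [[-58], [-44], [4]] = [[2], [-6], [6]].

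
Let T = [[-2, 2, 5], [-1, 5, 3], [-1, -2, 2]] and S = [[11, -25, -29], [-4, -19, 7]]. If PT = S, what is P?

T is on the right of P, so right-multiply by T⁻¹: P = ST⁻¹.
T has determinant 1; T⁻¹ = [[16, -14, -19], [-1, 1, 1], [7, -6, -8]].
P = ST⁻¹ = [[11, -25, -29], [-4, -19, 7]] · [[16, -14, -19], [-1, 1, 1], [7, -6, -8]] = [[-2, -5, -2], [4, -5, 1]].

P = [[-2, -5, -2], [4, -5, 1]]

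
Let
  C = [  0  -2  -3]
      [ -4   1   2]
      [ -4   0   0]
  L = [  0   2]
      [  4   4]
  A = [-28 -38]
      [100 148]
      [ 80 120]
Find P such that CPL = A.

Left-multiply by C⁻¹ and right-multiply by L⁻¹: P = C⁻¹AL⁻¹.
det C = 4; the adjugate gives C⁻¹ = [[0, 0, -1/4], [-2, -3, 3], [1, 2, -2]].
L has determinant -8; L⁻¹ = [[-1/2, 1/4], [1/2, 0]].
C⁻¹A = [[-20, -30], [-4, -8], [12, 18]].
P = (C⁻¹A)L⁻¹ = [[-5, -5], [-2, -1], [3, 3]].

P = [[-5, -5], [-2, -1], [3, 3]]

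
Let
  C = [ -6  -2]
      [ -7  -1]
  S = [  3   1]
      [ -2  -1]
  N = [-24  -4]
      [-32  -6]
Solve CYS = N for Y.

Left-multiply by C⁻¹ and right-multiply by S⁻¹: Y = C⁻¹NS⁻¹.
det C = -8; the adjugate gives C⁻¹ = [[1/8, -1/4], [-7/8, 3/4]].
det S = -1, so S⁻¹ = [[1, 1], [-2, -3]].
C⁻¹N = [[5, 1], [-3, -1]].
Y = (C⁻¹N)S⁻¹ = [[3, 2], [-1, 0]].

Y = [[3, 2], [-1, 0]]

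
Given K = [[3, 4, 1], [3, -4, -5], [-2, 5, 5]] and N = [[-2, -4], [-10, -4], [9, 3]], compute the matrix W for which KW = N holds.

Left-multiplying both sides by K⁻¹ gives W = K⁻¹N.
K has determinant 2; K⁻¹ = [[5/2, -15/2, -8], [-5/2, 17/2, 9], [7/2, -23/2, -12]].
W = K⁻¹N = [[5/2, -15/2, -8], [-5/2, 17/2, 9], [7/2, -23/2, -12]] · [[-2, -4], [-10, -4], [9, 3]] = [[-2, -4], [1, 3], [0, -4]].

W = [[-2, -4], [1, 3], [0, -4]]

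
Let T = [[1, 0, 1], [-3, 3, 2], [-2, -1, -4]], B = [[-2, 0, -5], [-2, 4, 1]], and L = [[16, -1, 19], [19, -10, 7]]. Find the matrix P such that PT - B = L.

P = [[-2, -2, -5], [2, -3, -3]]

PT = L + B = [[14, -1, 14], [17, -6, 8]].
T is on the right of P, so right-multiply by T⁻¹: P = (L + B)T⁻¹.
det T = -1; the adjugate gives T⁻¹ = [[10, 1, 3], [16, 2, 5], [-9, -1, -3]].
P = (L + B)T⁻¹ = [[-2, -2, -5], [2, -3, -3]].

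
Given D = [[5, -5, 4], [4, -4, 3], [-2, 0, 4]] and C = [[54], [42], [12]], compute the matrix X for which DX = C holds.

D is on the left of X, so left-multiply by D⁻¹: X = D⁻¹C.
det D = -2; the adjugate gives D⁻¹ = [[8, -10, -1/2], [11, -14, -1/2], [4, -5, 0]].
X = D⁻¹C = [[8, -10, -1/2], [11, -14, -1/2], [4, -5, 0]] · [[54], [42], [12]] = [[6], [0], [6]].

X = [[6], [0], [6]]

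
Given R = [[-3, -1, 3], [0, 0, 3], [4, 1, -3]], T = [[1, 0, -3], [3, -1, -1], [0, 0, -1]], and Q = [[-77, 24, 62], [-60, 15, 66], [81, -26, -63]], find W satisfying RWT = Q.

W = [[-2, 2, 5], [-4, 3, 2], [-5, -5, -2]]

W = R⁻¹QT⁻¹ (apply R⁻¹ on the left and T⁻¹ on the right).
det R = -3, so R⁻¹ = [[1, 0, 1], [-4, 1, -3], [0, 1/3, 0]].
det T = 1; the adjugate gives T⁻¹ = [[1, 0, -3], [3, -1, -8], [0, 0, -1]].
R⁻¹Q = [[4, -2, -1], [5, -3, 7], [-20, 5, 22]].
W = (R⁻¹Q)T⁻¹ = [[-2, 2, 5], [-4, 3, 2], [-5, -5, -2]].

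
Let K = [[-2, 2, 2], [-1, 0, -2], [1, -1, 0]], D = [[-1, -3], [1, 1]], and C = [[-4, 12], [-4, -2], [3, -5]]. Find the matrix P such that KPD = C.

P = [[1, 3], [-3, -4], [0, 1]]

P = K⁻¹CD⁻¹ (apply K⁻¹ on the left and D⁻¹ on the right).
det K = 2, so K⁻¹ = [[-1, -1, -2], [-1, -1, -3], [1/2, 0, 1]].
det D = 2; the adjugate gives D⁻¹ = [[1/2, 3/2], [-1/2, -1/2]].
K⁻¹C = [[2, 0], [-1, 5], [1, 1]].
P = (K⁻¹C)D⁻¹ = [[1, 3], [-3, -4], [0, 1]].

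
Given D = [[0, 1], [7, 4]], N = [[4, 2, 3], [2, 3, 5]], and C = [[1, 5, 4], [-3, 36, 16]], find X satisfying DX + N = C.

DX = C − N = [[-3, 3, 1], [-5, 33, 11]].
D is on the left of X, so left-multiply by D⁻¹: X = D⁻¹(C − N).
D has determinant -7; D⁻¹ = [[-4/7, 1/7], [1, 0]].
X = D⁻¹(C − N) = [[1, 3, 1], [-3, 3, 1]].

X = [[1, 3, 1], [-3, 3, 1]]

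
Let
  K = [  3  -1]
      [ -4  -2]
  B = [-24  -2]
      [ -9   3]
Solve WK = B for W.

W = [[-4, 3], [-3, 0]]

K is on the right of W, so right-multiply by K⁻¹: W = BK⁻¹.
K has determinant -10; K⁻¹ = [[1/5, -1/10], [-2/5, -3/10]].
W = BK⁻¹ = [[-24, -2], [-9, 3]] · [[1/5, -1/10], [-2/5, -3/10]] = [[-4, 3], [-3, 0]].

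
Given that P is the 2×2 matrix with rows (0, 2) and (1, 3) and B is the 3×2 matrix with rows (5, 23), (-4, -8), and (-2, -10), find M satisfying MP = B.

Since P sits to the right of M, M = BP⁻¹.
det P = -2; the adjugate gives P⁻¹ = [[-3/2, 1], [1/2, 0]].
M = BP⁻¹ = [[5, 23], [-4, -8], [-2, -10]] · [[-3/2, 1], [1/2, 0]] = [[4, 5], [2, -4], [-2, -2]].

M = [[4, 5], [2, -4], [-2, -2]]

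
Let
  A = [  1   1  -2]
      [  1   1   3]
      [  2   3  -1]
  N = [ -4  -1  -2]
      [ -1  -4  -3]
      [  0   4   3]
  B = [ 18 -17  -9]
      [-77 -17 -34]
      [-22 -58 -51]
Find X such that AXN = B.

Left-multiply by A⁻¹ and right-multiply by N⁻¹: X = A⁻¹BN⁻¹.
det A = -5, so A⁻¹ = [[2, 1, -1], [-7/5, -3/5, 1], [-1/5, 1/5, 0]].
N has determinant 5; N⁻¹ = [[0, -1, -1], [3/5, -12/5, -2], [-4/5, 16/5, 3]].
A⁻¹B = [[-19, 7, -1], [-1, -24, -18], [-19, 0, -5]].
X = (A⁻¹B)N⁻¹ = [[5, -1, 2], [0, 1, -5], [4, 3, 4]].

X = [[5, -1, 2], [0, 1, -5], [4, 3, 4]]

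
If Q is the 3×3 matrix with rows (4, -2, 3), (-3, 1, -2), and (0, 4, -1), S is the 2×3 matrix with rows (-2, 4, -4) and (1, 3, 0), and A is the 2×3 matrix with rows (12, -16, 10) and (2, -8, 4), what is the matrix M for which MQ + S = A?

M = [[5, 2, -3], [4, 5, -2]]

MQ = A − S = [[14, -20, 14], [1, -11, 4]].
Since Q sits to the right of M, M = (A − S)Q⁻¹.
Q has determinant -2; Q⁻¹ = [[-7/2, -5, -1/2], [3/2, 2, 1/2], [6, 8, 1]].
M = (A − S)Q⁻¹ = [[5, 2, -3], [4, 5, -2]].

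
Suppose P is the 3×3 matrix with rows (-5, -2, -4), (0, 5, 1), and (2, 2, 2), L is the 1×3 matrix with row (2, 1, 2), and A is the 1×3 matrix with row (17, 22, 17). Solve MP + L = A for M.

M = [[-3, 3, 0]]

MP = A − L = [[15, 21, 15]].
Since P sits to the right of M, M = (A − L)P⁻¹.
det P = -4, so P⁻¹ = [[-2, 1, -9/2], [-1/2, 1/2, -5/4], [5/2, -3/2, 25/4]].
M = (A − L)P⁻¹ = [[-3, 3, 0]].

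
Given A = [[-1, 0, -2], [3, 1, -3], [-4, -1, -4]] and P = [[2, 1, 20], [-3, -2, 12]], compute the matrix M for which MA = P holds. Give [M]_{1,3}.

Since A sits to the right of M, M = PA⁻¹.
det A = 5, so A⁻¹ = [[-7/5, 2/5, 2/5], [24/5, -4/5, -9/5], [1/5, -1/5, -1/5]].
M = PA⁻¹ = [[2, 1, 20], [-3, -2, 12]] · [[-7/5, 2/5, 2/5], [24/5, -4/5, -9/5], [1/5, -1/5, -1/5]] = [[6, -4, -5], [-3, -2, 0]].

-5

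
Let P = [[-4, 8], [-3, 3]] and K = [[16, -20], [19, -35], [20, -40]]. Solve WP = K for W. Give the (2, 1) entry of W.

-4

P is on the right of W, so right-multiply by P⁻¹: W = KP⁻¹.
det P = 12; the adjugate gives P⁻¹ = [[1/4, -2/3], [1/4, -1/3]].
W = KP⁻¹ = [[16, -20], [19, -35], [20, -40]] · [[1/4, -2/3], [1/4, -1/3]] = [[-1, -4], [-4, -1], [-5, 0]].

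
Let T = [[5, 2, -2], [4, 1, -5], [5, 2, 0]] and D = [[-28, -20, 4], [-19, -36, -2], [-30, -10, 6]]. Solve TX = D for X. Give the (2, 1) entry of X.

Left-multiplying both sides by T⁻¹ gives X = T⁻¹D.
T has determinant -6; T⁻¹ = [[-5/3, 2/3, 4/3], [25/6, -5/3, -17/6], [-1/2, 0, 1/2]].
X = T⁻¹D = [[-5/3, 2/3, 4/3], [25/6, -5/3, -17/6], [-1/2, 0, 1/2]] · [[-28, -20, 4], [-19, -36, -2], [-30, -10, 6]] = [[-6, -4, 0], [0, 5, 3], [-1, 5, 1]].

0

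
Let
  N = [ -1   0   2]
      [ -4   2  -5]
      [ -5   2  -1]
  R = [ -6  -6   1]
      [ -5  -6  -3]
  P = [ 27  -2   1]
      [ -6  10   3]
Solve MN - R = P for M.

MN = P + R = [[21, -8, 2], [-11, 4, 0]].
Since N sits to the right of M, M = (P + R)N⁻¹.
det N = -4; the adjugate gives N⁻¹ = [[-2, -1, 1], [-21/4, -11/4, 13/4], [-1/2, -1/2, 1/2]].
M = (P + R)N⁻¹ = [[-1, 0, -4], [1, 0, 2]].

M = [[-1, 0, -4], [1, 0, 2]]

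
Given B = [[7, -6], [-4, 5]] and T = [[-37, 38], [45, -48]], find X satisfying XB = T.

X = [[-3, 4], [3, -6]]

B is on the right of X, so right-multiply by B⁻¹: X = TB⁻¹.
B has determinant 11; B⁻¹ = [[5/11, 6/11], [4/11, 7/11]].
X = TB⁻¹ = [[-37, 38], [45, -48]] · [[5/11, 6/11], [4/11, 7/11]] = [[-3, 4], [3, -6]].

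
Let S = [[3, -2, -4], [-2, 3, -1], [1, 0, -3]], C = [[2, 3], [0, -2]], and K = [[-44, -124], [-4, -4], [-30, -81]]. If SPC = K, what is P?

P = [[0, 3], [1, 0], [5, -5]]

Isolating P: multiply by S⁻¹ from the left and C⁻¹ from the right, so P = S⁻¹KC⁻¹.
det S = -1; the adjugate gives S⁻¹ = [[9, 6, -14], [7, 5, -11], [3, 2, -5]].
C has determinant -4; C⁻¹ = [[1/2, 3/4], [0, -1/2]].
S⁻¹K = [[0, -6], [2, 3], [10, 25]].
P = (S⁻¹K)C⁻¹ = [[0, 3], [1, 0], [5, -5]].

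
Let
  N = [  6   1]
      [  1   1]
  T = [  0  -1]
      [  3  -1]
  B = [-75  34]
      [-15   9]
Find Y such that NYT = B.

Y = [[-1, -4], [-3, -1]]

Y = N⁻¹BT⁻¹ (apply N⁻¹ on the left and T⁻¹ on the right).
det N = 5; the adjugate gives N⁻¹ = [[1/5, -1/5], [-1/5, 6/5]].
T has determinant 3; T⁻¹ = [[-1/3, 1/3], [-1, 0]].
N⁻¹B = [[-12, 5], [-3, 4]].
Y = (N⁻¹B)T⁻¹ = [[-1, -4], [-3, -1]].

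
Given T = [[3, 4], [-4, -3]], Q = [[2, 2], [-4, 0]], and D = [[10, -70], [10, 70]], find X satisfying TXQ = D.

X = [[-5, 0], [-5, -5]]

Left-multiply by T⁻¹ and right-multiply by Q⁻¹: X = T⁻¹DQ⁻¹.
det T = 7; the adjugate gives T⁻¹ = [[-3/7, -4/7], [4/7, 3/7]].
Q has determinant 8; Q⁻¹ = [[0, -1/4], [1/2, 1/4]].
T⁻¹D = [[-10, -10], [10, -10]].
X = (T⁻¹D)Q⁻¹ = [[-5, 0], [-5, -5]].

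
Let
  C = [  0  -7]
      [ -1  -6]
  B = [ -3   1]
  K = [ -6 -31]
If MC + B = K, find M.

MC = K − B = [[-3, -32]].
Right-multiplying both sides by C⁻¹ gives M = (K − B)C⁻¹.
det C = -7, so C⁻¹ = [[6/7, -1], [-1/7, 0]].
M = (K − B)C⁻¹ = [[2, 3]].

M = [[2, 3]]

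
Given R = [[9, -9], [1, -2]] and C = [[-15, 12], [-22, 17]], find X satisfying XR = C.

X = [[-2, 3], [-3, 5]]

R is on the right of X, so right-multiply by R⁻¹: X = CR⁻¹.
det R = -9, so R⁻¹ = [[2/9, -1], [1/9, -1]].
X = CR⁻¹ = [[-15, 12], [-22, 17]] · [[2/9, -1], [1/9, -1]] = [[-2, 3], [-3, 5]].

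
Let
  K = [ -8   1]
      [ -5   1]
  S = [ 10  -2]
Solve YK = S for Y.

Y = [[0, -2]]

K is on the right of Y, so right-multiply by K⁻¹: Y = SK⁻¹.
det K = -3, so K⁻¹ = [[-1/3, 1/3], [-5/3, 8/3]].
Y = SK⁻¹ = [[10, -2]] · [[-1/3, 1/3], [-5/3, 8/3]] = [[0, -2]].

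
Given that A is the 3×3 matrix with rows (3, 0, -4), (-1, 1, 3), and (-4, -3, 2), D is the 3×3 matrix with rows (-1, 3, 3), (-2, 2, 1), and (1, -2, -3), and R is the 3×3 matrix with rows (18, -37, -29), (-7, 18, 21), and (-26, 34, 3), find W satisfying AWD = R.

W = [[-5, 1, -1], [2, -5, -4], [-1, 2, 0]]

W = A⁻¹RD⁻¹ (apply A⁻¹ on the left and D⁻¹ on the right).
A has determinant 5; A⁻¹ = [[11/5, 12/5, 4/5], [-2, -2, -1], [7/5, 9/5, 3/5]].
det D = -5, so D⁻¹ = [[4/5, -3/5, 3/5], [1, 0, 1], [-2/5, -1/5, -4/5]].
A⁻¹R = [[2, -11, -11], [4, 4, 13], [-3, 1, -1]].
W = (A⁻¹R)D⁻¹ = [[-5, 1, -1], [2, -5, -4], [-1, 2, 0]].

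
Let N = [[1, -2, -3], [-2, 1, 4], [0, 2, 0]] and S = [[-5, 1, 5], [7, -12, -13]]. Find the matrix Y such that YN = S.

Since N sits to the right of Y, Y = SN⁻¹.
det N = 4; the adjugate gives N⁻¹ = [[-2, -3/2, -5/4], [0, 0, 1/2], [-1, -1/2, -3/4]].
Y = SN⁻¹ = [[-5, 1, 5], [7, -12, -13]] · [[-2, -3/2, -5/4], [0, 0, 1/2], [-1, -1/2, -3/4]] = [[5, 5, 3], [-1, -4, -5]].

Y = [[5, 5, 3], [-1, -4, -5]]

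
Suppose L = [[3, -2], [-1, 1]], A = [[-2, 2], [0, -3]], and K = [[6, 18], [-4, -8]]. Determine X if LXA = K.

X = [[1, 0], [3, 4]]

Isolating X: multiply by L⁻¹ from the left and A⁻¹ from the right, so X = L⁻¹KA⁻¹.
det L = 1, so L⁻¹ = [[1, 2], [1, 3]].
A has determinant 6; A⁻¹ = [[-1/2, -1/3], [0, -1/3]].
L⁻¹K = [[-2, 2], [-6, -6]].
X = (L⁻¹K)A⁻¹ = [[1, 0], [3, 4]].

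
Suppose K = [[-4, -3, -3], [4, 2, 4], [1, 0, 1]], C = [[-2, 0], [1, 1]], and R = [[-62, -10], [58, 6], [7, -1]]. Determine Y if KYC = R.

Isolating Y: multiply by K⁻¹ from the left and C⁻¹ from the right, so Y = K⁻¹RC⁻¹.
det K = -2; the adjugate gives K⁻¹ = [[-1, -3/2, 3], [0, 1/2, -2], [1, 3/2, -2]].
C has determinant -2; C⁻¹ = [[-1/2, 0], [1/2, 1]].
K⁻¹R = [[-4, -2], [15, 5], [11, 1]].
Y = (K⁻¹R)C⁻¹ = [[1, -2], [-5, 5], [-5, 1]].

Y = [[1, -2], [-5, 5], [-5, 1]]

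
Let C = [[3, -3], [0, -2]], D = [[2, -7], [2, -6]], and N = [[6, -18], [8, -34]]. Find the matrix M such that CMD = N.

M = [[-5, 4], [-5, 3]]

Left-multiply by C⁻¹ and right-multiply by D⁻¹: M = C⁻¹ND⁻¹.
det C = -6, so C⁻¹ = [[1/3, -1/2], [0, -1/2]].
D has determinant 2; D⁻¹ = [[-3, 7/2], [-1, 1]].
C⁻¹N = [[-2, 11], [-4, 17]].
M = (C⁻¹N)D⁻¹ = [[-5, 4], [-5, 3]].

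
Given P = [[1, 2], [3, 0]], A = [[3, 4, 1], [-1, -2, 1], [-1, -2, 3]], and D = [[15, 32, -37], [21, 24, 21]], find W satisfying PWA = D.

W = [[3, 1, 1], [-2, -5, -5]]

W = P⁻¹DA⁻¹ (apply P⁻¹ on the left and A⁻¹ on the right).
det P = -6, so P⁻¹ = [[0, 1/3], [1/2, -1/6]].
A has determinant -4; A⁻¹ = [[1, 7/2, -3/2], [-1/2, -5/2, 1], [0, -1/2, 1/2]].
P⁻¹D = [[7, 8, 7], [4, 12, -22]].
W = (P⁻¹D)A⁻¹ = [[3, 1, 1], [-2, -5, -5]].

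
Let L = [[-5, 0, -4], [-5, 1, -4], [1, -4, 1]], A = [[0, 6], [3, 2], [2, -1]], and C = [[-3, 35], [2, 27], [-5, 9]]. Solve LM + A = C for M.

M = [[-1, -5], [2, -4], [2, -1]]

LM = C − A = [[-3, 29], [-1, 25], [-7, 10]].
Left-multiplying both sides by L⁻¹ gives M = L⁻¹(C − A).
L has determinant -1; L⁻¹ = [[15, -16, -4], [-1, 1, 0], [-19, 20, 5]].
M = L⁻¹(C − A) = [[-1, -5], [2, -4], [2, -1]].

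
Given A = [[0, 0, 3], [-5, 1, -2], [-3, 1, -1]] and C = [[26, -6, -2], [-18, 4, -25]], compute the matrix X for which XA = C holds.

Since A sits to the right of X, X = CA⁻¹.
det A = -6; the adjugate gives A⁻¹ = [[-1/6, -1/2, 1/2], [-1/6, -3/2, 5/2], [1/3, 0, 0]].
X = CA⁻¹ = [[26, -6, -2], [-18, 4, -25]] · [[-1/6, -1/2, 1/2], [-1/6, -3/2, 5/2], [1/3, 0, 0]] = [[-4, -4, -2], [-6, 3, 1]].

X = [[-4, -4, -2], [-6, 3, 1]]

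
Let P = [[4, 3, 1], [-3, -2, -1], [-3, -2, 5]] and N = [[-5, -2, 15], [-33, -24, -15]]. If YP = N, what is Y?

Y = [[4, 4, 3], [-6, 4, -1]]

Since P sits to the right of Y, Y = NP⁻¹.
det P = 6, so P⁻¹ = [[-2, -17/6, -1/6], [3, 23/6, 1/6], [0, -1/6, 1/6]].
Y = NP⁻¹ = [[-5, -2, 15], [-33, -24, -15]] · [[-2, -17/6, -1/6], [3, 23/6, 1/6], [0, -1/6, 1/6]] = [[4, 4, 3], [-6, 4, -1]].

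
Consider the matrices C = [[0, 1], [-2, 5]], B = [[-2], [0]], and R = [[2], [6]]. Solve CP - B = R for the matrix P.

CP = R + B = [[0], [6]].
Left-multiplying both sides by C⁻¹ gives P = C⁻¹(R + B).
C has determinant 2; C⁻¹ = [[5/2, -1/2], [1, 0]].
P = C⁻¹(R + B) = [[-3], [0]].

P = [[-3], [0]]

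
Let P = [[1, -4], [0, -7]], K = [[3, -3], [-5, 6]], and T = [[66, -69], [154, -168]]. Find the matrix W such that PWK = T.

W = [[1, 5], [-4, 2]]

Left-multiply by P⁻¹ and right-multiply by K⁻¹: W = P⁻¹TK⁻¹.
det P = -7; the adjugate gives P⁻¹ = [[1, -4/7], [0, -1/7]].
K has determinant 3; K⁻¹ = [[2, 1], [5/3, 1]].
P⁻¹T = [[-22, 27], [-22, 24]].
W = (P⁻¹T)K⁻¹ = [[1, 5], [-4, 2]].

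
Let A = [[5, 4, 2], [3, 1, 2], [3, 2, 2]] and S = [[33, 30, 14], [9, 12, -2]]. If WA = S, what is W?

A is on the right of W, so right-multiply by A⁻¹: W = SA⁻¹.
det A = -4, so A⁻¹ = [[1/2, 1, -3/2], [0, -1, 1], [-3/4, -1/2, 7/4]].
W = SA⁻¹ = [[33, 30, 14], [9, 12, -2]] · [[1/2, 1, -3/2], [0, -1, 1], [-3/4, -1/2, 7/4]] = [[6, -4, 5], [6, -2, -5]].

W = [[6, -4, 5], [6, -2, -5]]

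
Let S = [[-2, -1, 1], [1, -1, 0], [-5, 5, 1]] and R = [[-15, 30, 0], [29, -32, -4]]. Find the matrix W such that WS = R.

S is on the right of W, so right-multiply by S⁻¹: W = RS⁻¹.
det S = 3; the adjugate gives S⁻¹ = [[-1/3, 2, 1/3], [-1/3, 1, 1/3], [0, 5, 1]].
W = RS⁻¹ = [[-15, 30, 0], [29, -32, -4]] · [[-1/3, 2, 1/3], [-1/3, 1, 1/3], [0, 5, 1]] = [[-5, 0, 5], [1, 6, -5]].

W = [[-5, 0, 5], [1, 6, -5]]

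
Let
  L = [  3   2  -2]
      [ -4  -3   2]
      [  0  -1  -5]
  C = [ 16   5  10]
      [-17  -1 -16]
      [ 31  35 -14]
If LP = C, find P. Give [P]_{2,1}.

Left-multiplying both sides by L⁻¹ gives P = L⁻¹C.
det L = 3; the adjugate gives L⁻¹ = [[17/3, 4, -2/3], [-20/3, -5, 2/3], [4/3, 1, -1/3]].
P = L⁻¹C = [[17/3, 4, -2/3], [-20/3, -5, 2/3], [4/3, 1, -1/3]] · [[16, 5, 10], [-17, -1, -16], [31, 35, -14]] = [[2, 1, 2], [-1, -5, 4], [-6, -6, 2]].

-1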